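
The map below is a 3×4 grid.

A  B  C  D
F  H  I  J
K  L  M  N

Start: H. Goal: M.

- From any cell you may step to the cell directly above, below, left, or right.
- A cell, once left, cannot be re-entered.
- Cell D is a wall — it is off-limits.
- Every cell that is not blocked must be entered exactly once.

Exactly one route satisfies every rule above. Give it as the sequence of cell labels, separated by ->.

H -> L -> K -> F -> A -> B -> C -> I -> J -> N -> M

Need to visit all 11 open cells exactly once, starting at H and ending at M.
Cell K has only two open neighbours (F and L), so the path must pass straight through it: one of those is the cell it's entered from and the other is where it exits.
Route from H: down to L, left to K, 2× up (reaching A), 2× right (reaching C), down to I, right to J, down to N, left to M — 10 moves in all.
Check: all 11 open cells covered.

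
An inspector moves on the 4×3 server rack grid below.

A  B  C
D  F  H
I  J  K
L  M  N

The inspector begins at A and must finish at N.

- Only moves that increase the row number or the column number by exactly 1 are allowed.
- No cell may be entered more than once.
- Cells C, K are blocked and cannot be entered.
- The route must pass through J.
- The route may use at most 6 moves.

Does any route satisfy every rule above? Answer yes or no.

yes

One route that works: A → D → I → J → M → N.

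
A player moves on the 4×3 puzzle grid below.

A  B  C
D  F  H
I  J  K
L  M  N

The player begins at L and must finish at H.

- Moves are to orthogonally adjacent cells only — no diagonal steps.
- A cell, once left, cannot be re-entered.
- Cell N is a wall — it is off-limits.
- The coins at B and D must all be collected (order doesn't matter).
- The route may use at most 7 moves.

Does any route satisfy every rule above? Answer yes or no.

One route that works: L → I → D → A → B → F → H.

yes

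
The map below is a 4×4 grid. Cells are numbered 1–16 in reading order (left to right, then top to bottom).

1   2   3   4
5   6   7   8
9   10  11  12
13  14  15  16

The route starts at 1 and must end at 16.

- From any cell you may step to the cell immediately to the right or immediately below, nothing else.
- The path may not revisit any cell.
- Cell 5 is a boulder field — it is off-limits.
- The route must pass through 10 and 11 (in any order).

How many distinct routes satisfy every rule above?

2

A right/down-only route from 1 to 16 makes exactly 3 down-moves and 3 right-moves in some order.
With no other constraints that would be C(6,3) = 20 routes.
A monotone route can only reach the required cells in the order 10, 11, so split there and multiply the segment counts (each segment already excludes blocked cells): 1→10: 1; 10→11: 1; 11→16: 2; product = 2.
That gives 2 routes.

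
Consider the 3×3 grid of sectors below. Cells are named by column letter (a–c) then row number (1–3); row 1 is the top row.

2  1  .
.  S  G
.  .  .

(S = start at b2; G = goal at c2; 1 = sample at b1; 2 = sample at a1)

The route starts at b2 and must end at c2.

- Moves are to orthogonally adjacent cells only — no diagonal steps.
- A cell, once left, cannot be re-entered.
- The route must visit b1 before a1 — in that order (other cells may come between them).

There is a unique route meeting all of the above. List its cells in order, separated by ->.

The waypoints must appear in the order b1, a1, with no cell reused.
Route from b2: up to b1, left to a1, 2× down (reaching a3), 2× right (reaching c3), up to c2 — 7 moves in all.
Check: order respected (1 at step 1, 2 at step 2).

b2 -> b1 -> a1 -> a2 -> a3 -> b3 -> c3 -> c2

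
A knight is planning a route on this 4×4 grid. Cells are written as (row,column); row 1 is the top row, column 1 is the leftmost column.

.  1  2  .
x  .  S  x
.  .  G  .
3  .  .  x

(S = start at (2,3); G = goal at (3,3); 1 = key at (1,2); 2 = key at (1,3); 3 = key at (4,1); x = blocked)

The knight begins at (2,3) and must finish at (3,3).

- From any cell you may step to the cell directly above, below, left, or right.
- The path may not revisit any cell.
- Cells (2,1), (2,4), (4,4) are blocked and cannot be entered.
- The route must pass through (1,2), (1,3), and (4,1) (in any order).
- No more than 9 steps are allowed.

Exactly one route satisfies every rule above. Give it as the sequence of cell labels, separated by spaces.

(2,3) (1,3) (1,2) (2,2) (3,2) (3,1) (4,1) (4,2) (4,3) (3,3)

Any route must reach (1,2), (1,3), and (4,1) and still end at (3,3) within 9 moves, so the order of the required stops is forced.
Route from (2,3): up 1 to (1,3), left 1 to (1,2), down 2 to (3,2), left 1 to (3,1), down 1 to (4,1), right 2 to (4,3), up 1 to (3,3) — 9 moves in all.
Check: all required cells visited; 9 ≤ 9 moves.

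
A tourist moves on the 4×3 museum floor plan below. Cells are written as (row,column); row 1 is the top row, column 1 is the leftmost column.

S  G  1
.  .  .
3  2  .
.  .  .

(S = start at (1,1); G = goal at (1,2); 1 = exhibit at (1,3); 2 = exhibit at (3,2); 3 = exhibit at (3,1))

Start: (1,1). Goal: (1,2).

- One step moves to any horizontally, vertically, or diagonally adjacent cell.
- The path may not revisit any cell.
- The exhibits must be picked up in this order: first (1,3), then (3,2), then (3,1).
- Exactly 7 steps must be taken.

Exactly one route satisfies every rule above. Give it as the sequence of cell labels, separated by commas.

(1,1), (2,2), (1,3), (2,3), (3,2), (3,1), (2,1), (1,2)

The waypoints must appear in the order (1,3), (3,2), (3,1), with no cell reused.
Route from (1,1): down-right 1 to (2,2), up-right 1 to (1,3), down 1 to (2,3), down-left 1 to (3,2), left 1 to (3,1), up 1 to (2,1), up-right 1 to (1,2) — 7 moves in all.
Check: order respected (1 at step 2, 2 at step 4, 3 at step 5); 7 moves as required.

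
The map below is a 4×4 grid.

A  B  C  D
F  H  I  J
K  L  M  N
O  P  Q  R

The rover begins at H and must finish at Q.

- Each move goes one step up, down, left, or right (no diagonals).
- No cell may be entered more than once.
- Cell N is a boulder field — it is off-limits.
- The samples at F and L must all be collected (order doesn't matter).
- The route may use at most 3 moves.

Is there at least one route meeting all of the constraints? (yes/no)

Even ignoring the no-revisit rule, getting from H to Q, taking the cheapest ordering H → F → L → Q needs at least 1 + 2 + 2 = 5 moves (Manhattan distance per leg), which exceeds the 3-move limit.

no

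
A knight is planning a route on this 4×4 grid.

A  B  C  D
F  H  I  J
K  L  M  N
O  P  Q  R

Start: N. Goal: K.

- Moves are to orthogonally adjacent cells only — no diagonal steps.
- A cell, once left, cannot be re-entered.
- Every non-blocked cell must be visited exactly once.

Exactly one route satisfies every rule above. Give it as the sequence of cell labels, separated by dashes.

Need to visit all 16 open cells exactly once, starting at N and ending at K.
Cell A has only two open neighbours (F and B), so the path must pass straight through it: one of those is the cell it's entered from and the other is where it exits.
Route from N: down to R, left to Q, 2× up (reaching I), right to J, up to D, 3× left (reaching A), down to F, right to H, 2× down (reaching P), left to O, up to K — 15 moves in all.
Check: all 16 open cells covered.

N - R - Q - M - I - J - D - C - B - A - F - H - L - P - O - K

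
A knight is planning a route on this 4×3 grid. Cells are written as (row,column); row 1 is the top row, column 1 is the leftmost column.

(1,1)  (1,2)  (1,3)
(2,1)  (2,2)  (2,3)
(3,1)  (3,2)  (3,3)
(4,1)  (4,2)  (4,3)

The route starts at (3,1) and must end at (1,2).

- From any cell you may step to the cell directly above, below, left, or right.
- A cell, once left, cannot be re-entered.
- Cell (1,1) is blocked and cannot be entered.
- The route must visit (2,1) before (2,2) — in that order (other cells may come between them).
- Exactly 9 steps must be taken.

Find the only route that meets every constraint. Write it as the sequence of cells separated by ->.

The waypoints must appear in the order (2,1), (2,2), with no cell reused.
Route from (3,1): up 1 to (2,1), right 1 to (2,2), down 2 to (4,2), right 1 to (4,3), up 3 to (1,3), left 1 to (1,2) — 9 moves in all.
Check: order respected ((2,1) at step 1, (2,2) at step 2); 9 moves as required.

(3,1) -> (2,1) -> (2,2) -> (3,2) -> (4,2) -> (4,3) -> (3,3) -> (2,3) -> (1,3) -> (1,2)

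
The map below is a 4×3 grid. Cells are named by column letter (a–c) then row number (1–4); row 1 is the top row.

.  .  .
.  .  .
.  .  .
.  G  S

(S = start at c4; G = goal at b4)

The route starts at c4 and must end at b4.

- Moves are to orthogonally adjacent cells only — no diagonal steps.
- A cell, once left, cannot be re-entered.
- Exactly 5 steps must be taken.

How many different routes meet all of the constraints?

Need simple routes of exactly 5 moves from c4 to b4 (Manhattan distance 1, so 2 moves are spent on a detour and 2 undoing it).
Enumerating: c4 c3 c2 b2 b3 b4 | c4 c3 b3 a3 a4 b4.
That gives 2 routes.

2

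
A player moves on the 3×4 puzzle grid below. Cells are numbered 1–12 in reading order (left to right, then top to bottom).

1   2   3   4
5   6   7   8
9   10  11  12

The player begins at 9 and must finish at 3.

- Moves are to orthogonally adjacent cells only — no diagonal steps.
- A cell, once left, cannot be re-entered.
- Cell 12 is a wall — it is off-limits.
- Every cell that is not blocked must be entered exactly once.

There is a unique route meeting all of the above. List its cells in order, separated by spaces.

9 5 1 2 6 10 11 7 8 4 3

Need to visit all 11 open cells exactly once, starting at 9 and ending at 3.
Route from 9: 2× up (reaching 1), right to 2, 2× down (reaching 10), right to 11, up to 7, right to 8, up to 4, left to 3 — 10 moves in all.
Check: all 11 open cells covered.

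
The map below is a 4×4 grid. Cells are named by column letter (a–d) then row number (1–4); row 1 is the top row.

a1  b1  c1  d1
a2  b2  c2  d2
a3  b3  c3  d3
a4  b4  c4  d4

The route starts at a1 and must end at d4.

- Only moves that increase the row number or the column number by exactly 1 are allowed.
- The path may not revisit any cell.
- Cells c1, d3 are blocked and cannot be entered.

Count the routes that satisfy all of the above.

9

A right/down-only route from a1 to d4 makes exactly 3 down-moves and 3 right-moves in some order.
With no other constraints that would be C(6,3) = 20 routes.
Subtract routes through each blocked cell (inclusion–exclusion for overlaps): − through c1: 4 − through d3: 10 + through c1&d3: 3 → 9.
That gives 9 routes.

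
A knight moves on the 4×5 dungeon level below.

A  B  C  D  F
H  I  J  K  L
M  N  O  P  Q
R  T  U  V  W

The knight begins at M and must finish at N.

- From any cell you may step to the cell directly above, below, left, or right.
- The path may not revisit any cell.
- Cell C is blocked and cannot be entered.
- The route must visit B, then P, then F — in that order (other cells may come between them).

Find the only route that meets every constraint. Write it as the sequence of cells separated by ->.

The waypoints must appear in the order B, P, F, with no cell reused.
Route from M: up 2 to A, right 1 to B, down 1 to I, right 1 to J, down 1 to O, right 1 to P, up 2 to D, right 1 to F, down 3 to W, left 3 to T, up 1 to N — 17 moves in all.
Check: order respected (B at step 3, P at step 7, F at step 10).

M -> H -> A -> B -> I -> J -> O -> P -> K -> D -> F -> L -> Q -> W -> V -> U -> T -> N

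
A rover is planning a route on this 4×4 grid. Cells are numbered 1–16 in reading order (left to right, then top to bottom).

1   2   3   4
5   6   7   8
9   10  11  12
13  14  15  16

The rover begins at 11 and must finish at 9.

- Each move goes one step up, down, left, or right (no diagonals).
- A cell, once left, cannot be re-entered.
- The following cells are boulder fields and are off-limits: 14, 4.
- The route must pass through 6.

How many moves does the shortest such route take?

Any route passes through 6 somewhere between 11 and 9. Summing Manhattan distances along the two legs (11 → 6 → 9) gives a lower bound of 2 + 2 = 4 moves.
A route of 4 moves achieves this: 11 → 7 → 6 → 10 → 9.
Since 4 matches the lower bound, it is optimal.

4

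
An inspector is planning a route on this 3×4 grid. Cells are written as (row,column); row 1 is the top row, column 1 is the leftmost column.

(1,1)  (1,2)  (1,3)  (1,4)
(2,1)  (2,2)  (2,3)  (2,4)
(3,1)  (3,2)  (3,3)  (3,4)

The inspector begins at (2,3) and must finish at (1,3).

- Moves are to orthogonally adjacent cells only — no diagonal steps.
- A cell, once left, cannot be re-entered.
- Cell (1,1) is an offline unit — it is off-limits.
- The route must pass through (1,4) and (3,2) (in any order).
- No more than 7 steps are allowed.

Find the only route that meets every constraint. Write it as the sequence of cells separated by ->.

(2,3) -> (2,2) -> (3,2) -> (3,3) -> (3,4) -> (2,4) -> (1,4) -> (1,3)

The 7-move cap with required stops at (1,4), (3,2) leaves no slack for detours.
Route from (2,3): left 1 to (2,2), down 1 to (3,2), right 2 to (3,4), up 2 to (1,4), left 1 to (1,3) — 7 moves in all.
Check: all required cells visited; 7 ≤ 7 moves.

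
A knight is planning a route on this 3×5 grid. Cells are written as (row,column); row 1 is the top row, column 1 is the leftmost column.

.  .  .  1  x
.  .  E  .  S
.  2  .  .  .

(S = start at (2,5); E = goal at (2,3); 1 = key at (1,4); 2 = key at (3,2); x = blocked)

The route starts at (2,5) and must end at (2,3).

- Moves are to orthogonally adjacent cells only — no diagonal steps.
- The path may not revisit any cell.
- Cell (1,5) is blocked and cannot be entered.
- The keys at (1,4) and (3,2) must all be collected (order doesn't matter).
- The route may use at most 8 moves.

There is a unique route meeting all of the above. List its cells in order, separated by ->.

Any route must reach (1,4) and (3,2) and still end at (2,3) within 8 moves, so the order of the required stops is forced.
Route from (2,5): left to (2,4), up to (1,4), 2× left (reaching (1,2)), 2× down (reaching (3,2)), right to (3,3), up to (2,3) — 8 moves in all.
Check: all required cells visited; 8 ≤ 8 moves.

(2,5) -> (2,4) -> (1,4) -> (1,3) -> (1,2) -> (2,2) -> (3,2) -> (3,3) -> (2,3)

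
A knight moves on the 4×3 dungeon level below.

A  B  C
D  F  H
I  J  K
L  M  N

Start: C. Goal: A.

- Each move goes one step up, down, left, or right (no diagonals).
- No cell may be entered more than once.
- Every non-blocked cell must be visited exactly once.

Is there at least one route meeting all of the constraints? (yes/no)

no

Colour the cells like a checkerboard: each orthogonal step flips colour, so a Hamiltonian route alternates colours. Here there are 6 cells of one colour and 6 of the other, with start on the same colour as the goal — the counts and endpoints can't be arranged into an alternating sequence of length 12, so no Hamiltonian route exists.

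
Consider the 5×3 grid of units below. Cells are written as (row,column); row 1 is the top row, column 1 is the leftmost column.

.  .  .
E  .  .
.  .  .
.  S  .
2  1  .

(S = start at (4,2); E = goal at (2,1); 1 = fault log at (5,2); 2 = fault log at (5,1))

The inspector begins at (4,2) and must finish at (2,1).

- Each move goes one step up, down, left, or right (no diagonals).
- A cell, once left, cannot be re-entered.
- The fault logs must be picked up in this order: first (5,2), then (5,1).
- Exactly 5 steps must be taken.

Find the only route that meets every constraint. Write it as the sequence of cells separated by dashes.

(4,2) - (5,2) - (5,1) - (4,1) - (3,1) - (2,1)

The waypoints must appear in the order (5,2), (5,1), with no cell reused.
Route from (4,2): down 1 to (5,2), left 1 to (5,1), up 3 to (2,1) — 5 moves in all.
Check: order respected (1 at step 1, 2 at step 2); 5 moves as required.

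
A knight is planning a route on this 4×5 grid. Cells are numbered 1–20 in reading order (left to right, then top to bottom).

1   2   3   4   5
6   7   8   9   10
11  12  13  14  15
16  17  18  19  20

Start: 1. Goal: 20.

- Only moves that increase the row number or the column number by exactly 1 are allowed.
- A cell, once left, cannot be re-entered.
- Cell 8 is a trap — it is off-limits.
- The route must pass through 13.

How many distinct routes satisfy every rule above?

9

A right/down-only route from 1 to 20 makes exactly 3 down-moves and 4 right-moves in some order.
With no other constraints that would be C(7,3) = 35 routes.
Split at 13 and multiply the segment counts (each segment already excludes blocked cells): 1→13: 3; 13→20: 3; product = 9.
That gives 9 routes.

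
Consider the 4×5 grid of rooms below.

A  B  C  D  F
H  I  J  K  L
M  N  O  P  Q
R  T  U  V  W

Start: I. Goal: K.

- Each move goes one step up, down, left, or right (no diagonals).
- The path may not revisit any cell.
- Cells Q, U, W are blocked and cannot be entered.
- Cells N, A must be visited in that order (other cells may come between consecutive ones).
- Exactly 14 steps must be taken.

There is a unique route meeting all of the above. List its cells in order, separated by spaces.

The waypoints must appear in the order N, A, with no cell reused.
Route from I: right 1 to J, down 1 to O, left 1 to N, down 1 to T, left 1 to R, up 3 to A, right 4 to F, down 1 to L, left 1 to K — 14 moves in all.
Check: order respected (N at step 3, A at step 8); 14 moves as required.

I J O N T R M H A B C D F L K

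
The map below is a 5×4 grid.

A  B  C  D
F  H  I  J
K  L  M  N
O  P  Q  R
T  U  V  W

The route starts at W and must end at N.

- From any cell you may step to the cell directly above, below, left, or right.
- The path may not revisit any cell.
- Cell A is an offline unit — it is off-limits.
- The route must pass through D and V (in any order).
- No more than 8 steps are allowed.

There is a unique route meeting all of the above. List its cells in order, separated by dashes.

W - V - Q - M - I - C - D - J - N

The budget equals the shortest possible length, so every move has to be on a shortest route through the required cells.
Route from W: left 1 to V, up 4 to C, right 1 to D, down 2 to N — 8 moves in all.
Check: all required cells visited; 8 ≤ 8 moves.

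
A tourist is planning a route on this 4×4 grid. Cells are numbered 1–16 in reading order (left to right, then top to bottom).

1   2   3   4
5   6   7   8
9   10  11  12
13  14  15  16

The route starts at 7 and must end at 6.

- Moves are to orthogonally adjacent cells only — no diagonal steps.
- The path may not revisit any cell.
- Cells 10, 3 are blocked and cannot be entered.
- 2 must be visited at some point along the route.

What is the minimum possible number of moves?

Any route passes through 2 somewhere between 7 and 6. Summing Manhattan distances along the two legs (7 → 2 → 6) gives a lower bound of 2 + 1 = 3 moves.
The shortest route satisfying every rule uses 9 moves: 7 → 11 → 15 → 14 → 13 → 9 → 5 → 1 → 2 → 6.
The no-revisit rule (legs can't share cells) pushes the minimum above the 3-move bound; an exhaustive check rules out every length from 3 to 8 (on a 4-connected grid the length of any start-to-goal walk has the same parity as the Manhattan bound, so only lengths 3, 5, 7, … need checking), leaving 9 as the minimum.

9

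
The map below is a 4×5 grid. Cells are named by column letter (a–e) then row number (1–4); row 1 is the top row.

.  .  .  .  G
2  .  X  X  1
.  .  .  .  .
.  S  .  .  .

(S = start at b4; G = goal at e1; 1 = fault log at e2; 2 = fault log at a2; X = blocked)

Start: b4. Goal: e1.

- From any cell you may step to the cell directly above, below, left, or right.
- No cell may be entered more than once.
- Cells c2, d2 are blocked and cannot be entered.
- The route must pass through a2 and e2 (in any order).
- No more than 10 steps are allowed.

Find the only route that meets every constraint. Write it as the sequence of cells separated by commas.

b4, a4, a3, a2, b2, b3, c3, d3, e3, e2, e1

The budget equals the shortest possible length, so every move has to be on a shortest route through the required cells.
Route from b4: left to a4, 2× up (reaching a2), right to b2, down to b3, 3× right (reaching e3), 2× up (reaching e1) — 10 moves in all.
Check: all required cells visited; 10 ≤ 10 moves.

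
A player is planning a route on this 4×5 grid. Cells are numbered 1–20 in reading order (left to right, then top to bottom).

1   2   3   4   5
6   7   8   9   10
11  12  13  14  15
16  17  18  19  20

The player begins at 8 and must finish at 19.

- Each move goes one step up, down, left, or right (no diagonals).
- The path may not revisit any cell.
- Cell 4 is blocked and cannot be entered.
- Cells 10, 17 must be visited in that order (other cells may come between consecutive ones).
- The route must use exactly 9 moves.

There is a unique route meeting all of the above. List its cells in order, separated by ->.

The waypoints must appear in the order 10, 17, with no cell reused.
Route from 8: 2× right (reaching 10), down to 15, 3× left (reaching 12), down to 17, 2× right (reaching 19) — 9 moves in all.
Check: order respected (10 at step 2, 17 at step 7); 9 moves as required.

8 -> 9 -> 10 -> 15 -> 14 -> 13 -> 12 -> 17 -> 18 -> 19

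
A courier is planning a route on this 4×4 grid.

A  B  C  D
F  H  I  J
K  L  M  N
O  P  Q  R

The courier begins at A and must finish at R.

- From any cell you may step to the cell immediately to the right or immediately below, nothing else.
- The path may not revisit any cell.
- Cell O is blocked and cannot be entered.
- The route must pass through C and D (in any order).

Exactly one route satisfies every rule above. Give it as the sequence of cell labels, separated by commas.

A, B, C, D, J, N, R

Moves only go right or down, so the column and row indices never decrease.
Route from A: 3× right (reaching D), 3× down (reaching R) — 6 moves in all.
Check: all required cells visited.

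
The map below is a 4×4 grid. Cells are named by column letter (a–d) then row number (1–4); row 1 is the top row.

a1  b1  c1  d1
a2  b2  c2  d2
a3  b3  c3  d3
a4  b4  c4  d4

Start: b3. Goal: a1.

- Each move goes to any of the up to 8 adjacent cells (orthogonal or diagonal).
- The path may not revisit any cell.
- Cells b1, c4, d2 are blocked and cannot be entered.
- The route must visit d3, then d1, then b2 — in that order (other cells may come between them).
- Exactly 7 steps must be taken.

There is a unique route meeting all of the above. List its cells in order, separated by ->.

The waypoints must appear in the order d3, d1, b2, with no cell reused.
Route from b3: 2× right (reaching d3), up-left to c2, up-right to d1, left to c1, down-left to b2, up-left to a1 — 7 moves in all.
Check: order respected (d3 at step 2, d1 at step 4, b2 at step 6); 7 moves as required.

b3 -> c3 -> d3 -> c2 -> d1 -> c1 -> b2 -> a1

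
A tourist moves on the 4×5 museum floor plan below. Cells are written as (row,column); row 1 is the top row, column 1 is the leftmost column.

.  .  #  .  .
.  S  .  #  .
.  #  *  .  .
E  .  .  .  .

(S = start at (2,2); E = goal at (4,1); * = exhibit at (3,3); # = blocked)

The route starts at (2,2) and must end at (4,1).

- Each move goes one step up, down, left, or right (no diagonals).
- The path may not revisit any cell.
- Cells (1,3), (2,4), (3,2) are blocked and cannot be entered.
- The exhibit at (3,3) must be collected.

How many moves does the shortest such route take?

5

Any route passes through (3,3) somewhere between (2,2) and (4,1). Summing Manhattan distances along the two legs ((2,2) → (3,3) → (4,1)) gives a lower bound of 2 + 3 = 5 moves.
A route of 5 moves achieves this: (2,2) → (2,3) → (3,3) → (4,3) → (4,2) → (4,1).
Since 5 matches the lower bound, it is optimal.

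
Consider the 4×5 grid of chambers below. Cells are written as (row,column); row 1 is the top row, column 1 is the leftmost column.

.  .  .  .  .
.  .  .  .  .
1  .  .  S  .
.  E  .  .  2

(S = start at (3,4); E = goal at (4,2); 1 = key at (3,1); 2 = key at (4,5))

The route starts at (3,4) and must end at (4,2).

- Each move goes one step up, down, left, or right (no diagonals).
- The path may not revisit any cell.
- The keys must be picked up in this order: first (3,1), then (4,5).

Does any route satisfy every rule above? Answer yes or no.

yes

One route that works: (3,4) → (3,3) → (3,2) → (3,1) → (2,1) → (2,2) → (2,3) → (2,4) → (2,5) → (3,5) → (4,5) → (4,4) → (4,3) → (4,2).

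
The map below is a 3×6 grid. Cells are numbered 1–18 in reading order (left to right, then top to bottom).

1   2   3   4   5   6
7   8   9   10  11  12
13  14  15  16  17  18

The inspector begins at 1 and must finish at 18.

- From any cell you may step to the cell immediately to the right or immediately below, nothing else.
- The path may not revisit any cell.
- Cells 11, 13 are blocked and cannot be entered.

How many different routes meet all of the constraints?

10

A right/down-only route from 1 to 18 makes exactly 2 down-moves and 5 right-moves in some order.
With no other constraints that would be C(7,2) = 21 routes.
Subtract routes through each blocked cell (inclusion–exclusion for overlaps): − through 11: 10 − through 13: 1 → 10.
That gives 10 routes.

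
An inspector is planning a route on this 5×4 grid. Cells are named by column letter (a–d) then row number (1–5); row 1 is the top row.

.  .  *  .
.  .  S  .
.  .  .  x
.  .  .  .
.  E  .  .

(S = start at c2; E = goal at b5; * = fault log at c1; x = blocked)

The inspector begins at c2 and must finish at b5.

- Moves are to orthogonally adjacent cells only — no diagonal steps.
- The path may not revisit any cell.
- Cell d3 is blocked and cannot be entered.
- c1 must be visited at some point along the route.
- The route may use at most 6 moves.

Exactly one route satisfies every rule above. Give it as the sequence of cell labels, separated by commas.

Any route must reach c1 and still end at b5 within 6 moves, so the order of the required stops is forced.
Route from c2: up 1 to c1, left 1 to b1, down 4 to b5 — 6 moves in all.
Check: all required cells visited; 6 ≤ 6 moves.

c2, c1, b1, b2, b3, b4, b5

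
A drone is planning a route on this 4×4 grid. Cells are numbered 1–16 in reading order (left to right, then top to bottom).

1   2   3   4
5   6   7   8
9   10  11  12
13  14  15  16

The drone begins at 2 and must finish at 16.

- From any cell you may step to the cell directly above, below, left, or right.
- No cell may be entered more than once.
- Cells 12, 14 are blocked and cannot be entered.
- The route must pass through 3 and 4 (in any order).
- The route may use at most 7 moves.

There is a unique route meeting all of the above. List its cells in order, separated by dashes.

2 - 3 - 4 - 8 - 7 - 11 - 15 - 16

Any route must reach 3 and 4 and still end at 16 within 7 moves, so the order of the required stops is forced.
Route from 2: right 2 to 4, down 1 to 8, left 1 to 7, down 2 to 15, right 1 to 16 — 7 moves in all.
Check: all required cells visited; 7 ≤ 7 moves.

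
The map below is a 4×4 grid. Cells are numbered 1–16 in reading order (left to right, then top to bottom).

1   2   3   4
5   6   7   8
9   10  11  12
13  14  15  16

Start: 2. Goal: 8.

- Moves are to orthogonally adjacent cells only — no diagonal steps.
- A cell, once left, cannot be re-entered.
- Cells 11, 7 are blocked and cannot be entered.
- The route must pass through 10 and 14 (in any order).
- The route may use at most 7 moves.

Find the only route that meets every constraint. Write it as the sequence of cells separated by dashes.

2 - 6 - 10 - 14 - 15 - 16 - 12 - 8

The 7-move cap with required stops at 10, 14 leaves no slack for detours.
Route from 2: 3× down (reaching 14), 2× right (reaching 16), 2× up (reaching 8) — 7 moves in all.
Check: all required cells visited; 7 ≤ 7 moves.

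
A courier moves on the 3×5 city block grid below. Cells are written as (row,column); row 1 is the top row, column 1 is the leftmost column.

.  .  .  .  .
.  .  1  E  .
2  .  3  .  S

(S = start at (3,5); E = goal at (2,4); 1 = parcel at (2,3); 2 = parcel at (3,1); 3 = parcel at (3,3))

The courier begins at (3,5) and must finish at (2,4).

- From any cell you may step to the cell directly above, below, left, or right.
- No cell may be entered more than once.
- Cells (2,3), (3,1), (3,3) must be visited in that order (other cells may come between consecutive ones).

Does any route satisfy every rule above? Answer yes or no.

yes

One route that works: (3,5) → (2,5) → (1,5) → (1,4) → (1,3) → (2,3) → (2,2) → (2,1) → (3,1) → (3,2) → (3,3) → (3,4) → (2,4).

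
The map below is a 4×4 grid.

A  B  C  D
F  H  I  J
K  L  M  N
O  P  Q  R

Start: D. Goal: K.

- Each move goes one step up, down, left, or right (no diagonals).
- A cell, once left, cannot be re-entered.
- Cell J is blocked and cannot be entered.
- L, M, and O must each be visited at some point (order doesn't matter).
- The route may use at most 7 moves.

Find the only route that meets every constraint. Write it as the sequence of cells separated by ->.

D -> C -> I -> M -> L -> P -> O -> K

The budget equals the shortest possible length, so every move has to be on a shortest route through the required cells.
Route from D: left 1 to C, down 2 to M, left 1 to L, down 1 to P, left 1 to O, up 1 to K — 7 moves in all.
Check: all required cells visited; 7 ≤ 7 moves.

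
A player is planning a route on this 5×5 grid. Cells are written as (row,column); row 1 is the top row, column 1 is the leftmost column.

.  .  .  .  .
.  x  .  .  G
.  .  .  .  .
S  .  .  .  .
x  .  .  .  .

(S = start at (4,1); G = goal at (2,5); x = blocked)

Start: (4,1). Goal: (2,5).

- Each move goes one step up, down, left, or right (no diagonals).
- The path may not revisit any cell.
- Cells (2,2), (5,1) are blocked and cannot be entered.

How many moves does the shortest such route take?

The Manhattan distance from (4,1) to (2,5) is |4−2| + |1−5| = 6, so at least 6 moves are needed.
A route of 6 moves achieves this: (4,1) → (3,1) → (3,2) → (3,3) → (2,3) → (2,4) → (2,5).
Since 6 matches the lower bound, it is optimal.

6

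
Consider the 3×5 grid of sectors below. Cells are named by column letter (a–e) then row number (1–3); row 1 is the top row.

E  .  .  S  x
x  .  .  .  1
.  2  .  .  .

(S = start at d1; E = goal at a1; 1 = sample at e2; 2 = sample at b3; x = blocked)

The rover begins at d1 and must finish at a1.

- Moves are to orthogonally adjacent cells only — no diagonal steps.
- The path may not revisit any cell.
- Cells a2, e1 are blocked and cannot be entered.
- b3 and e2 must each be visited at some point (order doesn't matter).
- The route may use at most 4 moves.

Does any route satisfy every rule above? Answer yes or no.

no

Even ignoring the no-revisit rule, getting from d1 to a1, taking the cheapest ordering d1 → e2 → b3 → a1 needs at least 2 + 4 + 3 = 9 moves (Manhattan distance per leg), which exceeds the 4-move limit.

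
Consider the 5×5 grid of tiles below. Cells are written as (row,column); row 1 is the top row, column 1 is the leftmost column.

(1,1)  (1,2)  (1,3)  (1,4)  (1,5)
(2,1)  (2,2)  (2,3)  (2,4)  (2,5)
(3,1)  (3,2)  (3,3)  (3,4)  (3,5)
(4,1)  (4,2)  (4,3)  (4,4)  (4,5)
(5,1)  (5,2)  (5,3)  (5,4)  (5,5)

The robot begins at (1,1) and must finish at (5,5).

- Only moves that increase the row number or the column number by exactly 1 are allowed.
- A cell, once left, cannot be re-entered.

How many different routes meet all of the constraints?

70

A right/down-only route from (1,1) to (5,5) makes exactly 4 down-moves and 4 right-moves in some order.
With no other constraints that would be C(8,4) = 70 routes.
That gives 70 routes.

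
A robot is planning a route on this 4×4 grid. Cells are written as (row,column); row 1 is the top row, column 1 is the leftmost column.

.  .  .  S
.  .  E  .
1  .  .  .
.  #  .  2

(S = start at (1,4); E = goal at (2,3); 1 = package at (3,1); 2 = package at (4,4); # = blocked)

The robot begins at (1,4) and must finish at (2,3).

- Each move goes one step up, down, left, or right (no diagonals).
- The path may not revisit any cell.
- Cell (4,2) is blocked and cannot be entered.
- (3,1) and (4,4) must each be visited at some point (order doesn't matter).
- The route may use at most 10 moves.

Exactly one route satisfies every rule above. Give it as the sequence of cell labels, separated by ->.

(1,4) -> (2,4) -> (3,4) -> (4,4) -> (4,3) -> (3,3) -> (3,2) -> (3,1) -> (2,1) -> (2,2) -> (2,3)

The 10-move cap with required stops at (3,1), (4,4) leaves no slack for detours.
Route from (1,4): down 3 to (4,4), left 1 to (4,3), up 1 to (3,3), left 2 to (3,1), up 1 to (2,1), right 2 to (2,3) — 10 moves in all.
Check: all required cells visited; 10 ≤ 10 moves.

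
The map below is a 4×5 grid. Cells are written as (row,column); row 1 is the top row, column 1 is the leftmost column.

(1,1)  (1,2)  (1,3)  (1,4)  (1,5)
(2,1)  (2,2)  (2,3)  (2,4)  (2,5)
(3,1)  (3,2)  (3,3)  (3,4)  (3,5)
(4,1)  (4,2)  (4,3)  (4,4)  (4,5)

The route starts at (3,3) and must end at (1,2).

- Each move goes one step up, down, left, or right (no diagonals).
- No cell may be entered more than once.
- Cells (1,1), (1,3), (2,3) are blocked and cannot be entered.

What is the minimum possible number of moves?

The Manhattan distance from (3,3) to (1,2) is |3−1| + |3−2| = 3, so at least 3 moves are needed.
A route of 3 moves achieves this: (3,3) → (3,2) → (2,2) → (1,2).
Since 3 matches the lower bound, it is optimal.

3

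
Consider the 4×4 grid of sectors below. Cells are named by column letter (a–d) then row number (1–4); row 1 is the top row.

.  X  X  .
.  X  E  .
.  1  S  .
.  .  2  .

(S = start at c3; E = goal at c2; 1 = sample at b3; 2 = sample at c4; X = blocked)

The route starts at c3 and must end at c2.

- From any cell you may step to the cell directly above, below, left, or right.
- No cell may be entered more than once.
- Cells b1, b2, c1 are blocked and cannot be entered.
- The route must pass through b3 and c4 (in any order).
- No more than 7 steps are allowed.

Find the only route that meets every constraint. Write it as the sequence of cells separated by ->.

Any route must reach b3 and c4 and still end at c2 within 7 moves, so the order of the required stops is forced.
Route from c3: left 1 to b3, down 1 to b4, right 2 to d4, up 2 to d2, left 1 to c2 — 7 moves in all.
Check: all required cells visited; 7 ≤ 7 moves.

c3 -> b3 -> b4 -> c4 -> d4 -> d3 -> d2 -> c2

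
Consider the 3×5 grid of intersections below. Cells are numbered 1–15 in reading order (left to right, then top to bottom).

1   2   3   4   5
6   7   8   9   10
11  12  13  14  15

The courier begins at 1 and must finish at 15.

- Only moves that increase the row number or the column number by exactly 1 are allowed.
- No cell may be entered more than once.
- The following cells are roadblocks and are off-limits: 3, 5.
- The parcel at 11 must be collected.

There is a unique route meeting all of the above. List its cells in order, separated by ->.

1 -> 6 -> 11 -> 12 -> 13 -> 14 -> 15

Moves only go right or down, so the column and row indices never decrease.
Route from 1: down 2 to 11, right 4 to 15 — 6 moves in all.
Check: all required cells visited.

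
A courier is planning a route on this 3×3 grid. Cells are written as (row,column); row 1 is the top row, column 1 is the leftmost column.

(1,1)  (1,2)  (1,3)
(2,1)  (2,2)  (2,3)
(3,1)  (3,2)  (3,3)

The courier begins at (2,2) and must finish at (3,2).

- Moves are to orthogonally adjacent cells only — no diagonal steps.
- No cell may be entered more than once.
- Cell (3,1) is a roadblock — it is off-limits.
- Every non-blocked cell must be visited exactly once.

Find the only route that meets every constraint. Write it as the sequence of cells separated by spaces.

(2,2) (2,1) (1,1) (1,2) (1,3) (2,3) (3,3) (3,2)

Need to visit all 8 open cells exactly once, starting at (2,2) and ending at (3,2).
Route from (2,2): left to (2,1), up to (1,1), 2× right (reaching (1,3)), 2× down (reaching (3,3)), left to (3,2) — 7 moves in all.
Check: all 8 open cells covered.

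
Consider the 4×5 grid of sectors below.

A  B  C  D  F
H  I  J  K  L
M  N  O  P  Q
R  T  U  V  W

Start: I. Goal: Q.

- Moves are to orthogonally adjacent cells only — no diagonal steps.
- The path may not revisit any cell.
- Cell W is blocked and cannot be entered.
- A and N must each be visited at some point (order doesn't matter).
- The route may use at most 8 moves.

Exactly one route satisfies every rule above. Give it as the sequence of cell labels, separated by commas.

Any route must reach A and N and still end at Q within 8 moves, so the order of the required stops is forced.
Route from I: up 1 to B, left 1 to A, down 2 to M, right 4 to Q — 8 moves in all.
Check: all required cells visited; 8 ≤ 8 moves.

I, B, A, H, M, N, O, P, Q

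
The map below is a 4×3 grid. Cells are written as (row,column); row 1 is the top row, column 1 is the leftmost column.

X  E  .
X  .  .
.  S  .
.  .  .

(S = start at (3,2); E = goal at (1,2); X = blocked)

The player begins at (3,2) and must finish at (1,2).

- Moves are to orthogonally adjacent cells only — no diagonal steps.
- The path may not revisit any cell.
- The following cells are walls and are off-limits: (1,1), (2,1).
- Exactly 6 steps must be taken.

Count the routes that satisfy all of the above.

2

Need simple routes of exactly 6 moves from (3,2) to (1,2) (Manhattan distance 2, so 2 moves are spent on a detour and 2 undoing it).
Enumerating: (3,2) (4,2) (4,3) (3,3) (2,3) (1,3) (1,2) | (3,2) (4,2) (4,3) (3,3) (2,3) (2,2) (1,2).
That gives 2 routes.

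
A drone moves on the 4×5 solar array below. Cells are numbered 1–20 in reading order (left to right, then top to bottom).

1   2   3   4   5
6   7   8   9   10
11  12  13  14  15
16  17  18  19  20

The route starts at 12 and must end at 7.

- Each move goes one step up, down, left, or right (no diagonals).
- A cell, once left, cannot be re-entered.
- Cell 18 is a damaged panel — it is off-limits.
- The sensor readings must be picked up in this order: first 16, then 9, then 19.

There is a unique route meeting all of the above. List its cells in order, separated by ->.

12 -> 17 -> 16 -> 11 -> 6 -> 1 -> 2 -> 3 -> 4 -> 9 -> 10 -> 15 -> 20 -> 19 -> 14 -> 13 -> 8 -> 7

The waypoints must appear in the order 16, 9, 19, with no cell reused.
Route from 12: down 1 to 17, left 1 to 16, up 3 to 1, right 3 to 4, down 1 to 9, right 1 to 10, down 2 to 20, left 1 to 19, up 1 to 14, left 1 to 13, up 1 to 8, left 1 to 7 — 17 moves in all.
Check: order respected (16 at step 2, 9 at step 9, 19 at step 13).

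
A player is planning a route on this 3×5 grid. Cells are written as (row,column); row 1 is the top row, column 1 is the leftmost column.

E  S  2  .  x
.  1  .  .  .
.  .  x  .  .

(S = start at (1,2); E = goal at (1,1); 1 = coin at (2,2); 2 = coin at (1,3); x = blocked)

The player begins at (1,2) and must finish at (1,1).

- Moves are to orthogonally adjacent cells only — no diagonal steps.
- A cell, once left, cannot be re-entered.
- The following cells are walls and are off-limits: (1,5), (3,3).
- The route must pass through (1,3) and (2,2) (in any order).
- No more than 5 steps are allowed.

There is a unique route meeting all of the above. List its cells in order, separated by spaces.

Any route must reach (1,3) and (2,2) and still end at (1,1) within 5 moves, so the order of the required stops is forced.
Route from (1,2): right to (1,3), down to (2,3), 2× left (reaching (2,1)), up to (1,1) — 5 moves in all.
Check: all required cells visited; 5 ≤ 5 moves.

(1,2) (1,3) (2,3) (2,2) (2,1) (1,1)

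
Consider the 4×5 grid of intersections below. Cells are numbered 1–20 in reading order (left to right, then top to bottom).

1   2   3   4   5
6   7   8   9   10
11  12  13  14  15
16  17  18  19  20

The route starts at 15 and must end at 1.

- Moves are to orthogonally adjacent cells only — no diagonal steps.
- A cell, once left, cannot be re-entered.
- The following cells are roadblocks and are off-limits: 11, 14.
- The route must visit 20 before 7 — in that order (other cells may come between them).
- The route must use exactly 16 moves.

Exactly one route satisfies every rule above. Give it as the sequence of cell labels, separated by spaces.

15 20 19 18 17 12 13 8 9 10 5 4 3 2 7 6 1

The waypoints must appear in the order 20, 7, with no cell reused.
Route from 15: down to 20, 3× left (reaching 17), up to 12, right to 13, up to 8, 2× right (reaching 10), up to 5, 3× left (reaching 2), down to 7, left to 6, up to 1 — 16 moves in all.
Check: order respected (20 at step 1, 7 at step 14); 16 moves as required.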